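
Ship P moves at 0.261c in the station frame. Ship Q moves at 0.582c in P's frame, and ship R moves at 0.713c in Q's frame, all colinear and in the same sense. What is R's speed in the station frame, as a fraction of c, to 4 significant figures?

u ≈ 0.9494c

Compose boost 2: (0.582 + 0.261)/(1 + 0.582×0.261) = 0.8430/1.15190 = 0.731833
Compose boost 3: (0.713 + 0.731833)/(1 + 0.713×0.731833) = 1.44483/1.52180 = 0.9494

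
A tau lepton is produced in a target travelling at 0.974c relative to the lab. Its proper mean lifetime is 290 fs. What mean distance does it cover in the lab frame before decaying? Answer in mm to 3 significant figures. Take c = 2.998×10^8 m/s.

γ = 1/√(1 − 0.974²) = 4.4141
Dilated lifetime: Δt = γτ₀ = 4.4141 × 290 fs = 1280.1 fs
d = vΔt = 0.974c × 1280.1 fs = 2.9201×10^8 m/s × 1.2801×10^-12 s = 0.374 mm

d ≈ 0.374 mm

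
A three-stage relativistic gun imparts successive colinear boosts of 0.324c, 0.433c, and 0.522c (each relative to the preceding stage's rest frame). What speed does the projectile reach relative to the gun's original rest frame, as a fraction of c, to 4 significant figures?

u ≈ 0.8807c

Compose boost 2: (0.433 + 0.324)/(1 + 0.433×0.324) = 0.7570/1.14029 = 0.663865
Compose boost 3: (0.522 + 0.663865)/(1 + 0.522×0.663865) = 1.18587/1.34654 = 0.8807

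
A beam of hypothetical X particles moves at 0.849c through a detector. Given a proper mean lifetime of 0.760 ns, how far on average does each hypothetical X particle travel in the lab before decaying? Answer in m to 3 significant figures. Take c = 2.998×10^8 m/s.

γ = 1/√(1 − 0.849²) = 1.8925
Dilated lifetime: Δt = γτ₀ = 1.8925 × 0.760 ns = 1.4383 ns
d = vΔt = 0.849c × 1.4383 ns = 2.5453×10^8 m/s × 1.4383×10^-9 s = 0.366 m

d ≈ 0.366 m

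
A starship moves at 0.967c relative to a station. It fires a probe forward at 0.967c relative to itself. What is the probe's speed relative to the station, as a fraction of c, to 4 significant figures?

u ≈ 0.9994c

Relativistic velocity addition: u = (u' + v)/(1 + u'v/c²)
= (0.967 + 0.967)/(1 + 0.967×0.967) = 1.934/1.93509 = 0.9994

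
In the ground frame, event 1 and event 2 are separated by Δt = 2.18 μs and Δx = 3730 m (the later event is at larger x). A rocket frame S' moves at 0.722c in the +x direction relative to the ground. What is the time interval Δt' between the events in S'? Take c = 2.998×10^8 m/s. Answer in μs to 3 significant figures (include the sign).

Δt' ≈ -9.83 μs

γ = 1/√(1 − 0.722²) = 1.4453
Δt' = γ(Δt − vΔx/c²) = 1.4453 × (2.18 μs − 0.722×3730 m / (2.998×10^8 m/s))
= 1.4453 × (-6.8029 μs) = -9.83 μs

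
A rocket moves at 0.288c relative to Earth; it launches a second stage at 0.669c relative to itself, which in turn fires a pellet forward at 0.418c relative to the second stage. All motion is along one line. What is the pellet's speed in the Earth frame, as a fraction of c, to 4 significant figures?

Compose boost 2: (0.669 + 0.288)/(1 + 0.669×0.288) = 0.9570/1.19267 = 0.802400
Compose boost 3: (0.418 + 0.802400)/(1 + 0.418×0.802400) = 1.22040/1.33540 = 0.9139

u ≈ 0.9139c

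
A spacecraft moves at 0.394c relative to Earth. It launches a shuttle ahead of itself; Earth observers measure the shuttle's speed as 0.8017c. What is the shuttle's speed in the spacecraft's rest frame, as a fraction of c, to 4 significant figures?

u' ≈ 0.5959c

Inverse velocity addition: u' = (u − v)/(1 − uv/c²)
= (0.8017 − 0.394)/(1 − 0.8017×0.394) = 0.4077/0.684130 = 0.5959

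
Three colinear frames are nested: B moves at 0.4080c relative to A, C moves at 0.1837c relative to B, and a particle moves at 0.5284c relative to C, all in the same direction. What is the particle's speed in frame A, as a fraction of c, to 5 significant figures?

u ≈ 0.83576c

Compose boost 2: (0.1837 + 0.4080)/(1 + 0.1837×0.4080) = 0.59170/1.074950 = 0.5504444
Compose boost 3: (0.5284 + 0.5504444)/(1 + 0.5284×0.5504444) = 1.078844/1.290855 = 0.83576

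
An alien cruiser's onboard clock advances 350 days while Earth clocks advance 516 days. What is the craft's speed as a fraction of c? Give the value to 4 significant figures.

γ = Δt/τ₀ = 516/350 = 1.47429
β = √(1 − 1/γ²) = √(1 − 1/1.47429²) = 0.7348

β ≈ 0.7348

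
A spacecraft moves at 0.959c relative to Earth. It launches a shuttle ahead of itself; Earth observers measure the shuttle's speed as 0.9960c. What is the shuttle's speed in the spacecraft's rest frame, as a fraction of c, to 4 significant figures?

u' ≈ 0.8252c

Inverse velocity addition: u' = (u − v)/(1 − uv/c²)
= (0.9960 − 0.959)/(1 − 0.9960×0.959) = 0.03700/0.0448360 = 0.8252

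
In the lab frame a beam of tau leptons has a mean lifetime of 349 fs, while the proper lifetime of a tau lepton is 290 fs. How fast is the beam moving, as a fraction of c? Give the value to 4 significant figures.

β ≈ 0.5564

γ = Δt/τ₀ = 349/290 = 1.20345
β = √(1 − 1/γ²) = √(1 − 1/1.20345²) = 0.5564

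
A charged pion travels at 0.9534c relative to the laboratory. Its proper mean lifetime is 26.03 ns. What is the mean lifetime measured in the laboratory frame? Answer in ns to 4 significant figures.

Δt ≈ 86.28 ns

γ = 1/√(1 − 0.9534²) = 3.31445
Time dilation: Δt = γτ₀ = 3.31445 × 26.03 ns = 86.28 ns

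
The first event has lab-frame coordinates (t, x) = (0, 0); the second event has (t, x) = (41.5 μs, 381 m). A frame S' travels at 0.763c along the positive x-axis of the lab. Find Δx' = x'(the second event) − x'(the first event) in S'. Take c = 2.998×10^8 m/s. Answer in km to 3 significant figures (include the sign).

γ = 1/√(1 − 0.763²) = 1.5470
Δx' = γ(Δx − vΔt) = 1.5470 × (381 m − 0.763×(2.998×10^8 m/s)×41.5×10^-6 s)
= 1.5470 × (-9112.0 m) = -14.1 km

Δx' ≈ -14.1 km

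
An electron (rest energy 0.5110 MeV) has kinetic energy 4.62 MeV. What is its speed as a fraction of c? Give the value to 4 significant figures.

γ = 1 + K/(m₀c²) = 1 + 4.62/0.5110 = 10.0411
β = √(1 − 1/γ²) = 0.9950

β ≈ 0.9950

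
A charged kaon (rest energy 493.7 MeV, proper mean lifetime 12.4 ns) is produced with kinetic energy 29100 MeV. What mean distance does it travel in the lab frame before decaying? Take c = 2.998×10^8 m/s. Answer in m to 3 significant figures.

γ = 1 + K/(m₀c²) = 1 + 29100/493.7 = 59.943
β = √(1 − 1/γ²) = 0.99986
Dilated lifetime: γτ₀ = 59.943 × 12.4 ns = 743.29 ns
d = βc·γτ₀ = 0.99986 × (2.998×10^8 m/s) × 7.4329×10^-7 s = 223 m

d ≈ 223 m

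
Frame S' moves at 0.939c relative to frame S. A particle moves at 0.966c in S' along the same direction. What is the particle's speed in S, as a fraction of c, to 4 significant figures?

u ≈ 0.9989c

Relativistic velocity addition: u = (u' + v)/(1 + u'v/c²)
= (0.966 + 0.939)/(1 + 0.966×0.939) = 1.905/1.90707 = 0.9989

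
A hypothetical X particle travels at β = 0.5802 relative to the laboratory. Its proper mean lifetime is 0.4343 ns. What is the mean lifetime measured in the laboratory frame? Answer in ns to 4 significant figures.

Δt ≈ 0.5332 ns

γ = 1/√(1 − 0.5802²) = 1.22779
Time dilation: Δt = γτ₀ = 1.22779 × 0.4343 ns = 0.5332 ns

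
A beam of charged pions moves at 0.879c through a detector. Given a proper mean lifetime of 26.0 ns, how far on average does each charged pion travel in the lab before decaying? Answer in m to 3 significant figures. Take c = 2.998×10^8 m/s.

d ≈ 14.4 m

γ = 1/√(1 − 0.879²) = 2.0972
Dilated lifetime: Δt = γτ₀ = 2.0972 × 26.0 ns = 54.528 ns
d = vΔt = 0.879c × 54.528 ns = 2.6352×10^8 m/s × 5.4528×10^-8 s = 14.4 m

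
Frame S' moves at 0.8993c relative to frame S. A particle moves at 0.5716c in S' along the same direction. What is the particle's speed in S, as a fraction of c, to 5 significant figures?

u ≈ 0.97151c

Relativistic velocity addition: u = (u' + v)/(1 + u'v/c²)
= (0.5716 + 0.8993)/(1 + 0.5716×0.8993) = 1.4709/1.514040 = 0.97151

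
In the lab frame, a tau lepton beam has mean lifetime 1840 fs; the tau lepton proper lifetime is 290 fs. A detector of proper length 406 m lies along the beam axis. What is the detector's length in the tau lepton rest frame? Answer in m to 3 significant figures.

L ≈ 64.0 m

Time dilation ⇒ γ = Δt/τ₀ = 1840/290 = 6.3448
Length contraction: L = L₀/γ = 406/6.3448 = 64.0 m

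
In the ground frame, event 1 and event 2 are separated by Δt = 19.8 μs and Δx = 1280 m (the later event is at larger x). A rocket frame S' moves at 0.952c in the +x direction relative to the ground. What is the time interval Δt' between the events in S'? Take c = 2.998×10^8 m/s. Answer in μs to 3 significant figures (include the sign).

γ = 1/√(1 − 0.952²) = 3.2669
Δt' = γ(Δt − vΔx/c²) = 3.2669 × (19.8 μs − 0.952×1280 m / (2.998×10^8 m/s))
= 3.2669 × (15.735 μs) = 51.4 μs

Δt' ≈ 51.4 μs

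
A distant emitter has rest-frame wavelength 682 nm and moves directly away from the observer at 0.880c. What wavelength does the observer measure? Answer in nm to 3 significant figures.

λ_obs ≈ 2700 nm

Relativistic Doppler: λ_obs = λ_src √((1+β)/(1−β))
= 682 × √(1.8800/0.12000) = 682 × 3.9581 = 2700 nm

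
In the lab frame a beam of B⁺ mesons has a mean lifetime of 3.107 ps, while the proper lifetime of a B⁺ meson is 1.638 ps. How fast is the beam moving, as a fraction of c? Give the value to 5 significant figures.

β ≈ 0.84974

γ = Δt/τ₀ = 3.107/1.638 = 1.896825
β = √(1 − 1/γ²) = √(1 − 1/1.896825²) = 0.84974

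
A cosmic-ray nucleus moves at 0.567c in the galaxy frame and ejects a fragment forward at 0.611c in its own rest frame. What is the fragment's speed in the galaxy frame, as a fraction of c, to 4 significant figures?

Compose boost 2: (0.611 + 0.567)/(1 + 0.611×0.567) = 1.178/1.34644 = 0.8749

u ≈ 0.8749c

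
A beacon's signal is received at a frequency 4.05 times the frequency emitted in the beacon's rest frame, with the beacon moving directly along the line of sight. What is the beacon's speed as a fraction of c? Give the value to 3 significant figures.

β ≈ 0.885

f_obs/f_src = √((1+β)/(1−β)) = 4.05  ⇒  (1+β)/(1−β) = 16.402
β = |1 − D²|/(1 + D²) = |1 − 16.402|/(1 + 16.402) = 0.885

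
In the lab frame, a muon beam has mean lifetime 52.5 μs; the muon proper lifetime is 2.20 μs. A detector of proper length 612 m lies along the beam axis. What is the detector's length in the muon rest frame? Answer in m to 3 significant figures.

Time dilation ⇒ γ = Δt/τ₀ = 52.5/2.20 = 23.864
Length contraction: L = L₀/γ = 612/23.864 = 25.6 m

L ≈ 25.6 m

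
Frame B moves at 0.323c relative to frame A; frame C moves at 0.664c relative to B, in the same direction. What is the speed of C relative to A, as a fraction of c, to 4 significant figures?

u ≈ 0.8127c

Compose boost 2: (0.664 + 0.323)/(1 + 0.664×0.323) = 0.9870/1.21447 = 0.8127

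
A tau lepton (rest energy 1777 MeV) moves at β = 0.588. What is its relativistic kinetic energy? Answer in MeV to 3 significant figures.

γ = 1/√(1 − 0.588²) = 1.2363
K = (γ − 1)m₀c² = (1.2363 − 1) × 1777 MeV = 0.23631 × 1777 MeV = 420 MeV

K ≈ 420 MeV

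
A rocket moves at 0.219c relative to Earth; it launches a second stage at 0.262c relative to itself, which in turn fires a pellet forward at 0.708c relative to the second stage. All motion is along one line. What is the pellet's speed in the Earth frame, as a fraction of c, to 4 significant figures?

Compose boost 2: (0.262 + 0.219)/(1 + 0.262×0.219) = 0.4810/1.05738 = 0.454899
Compose boost 3: (0.708 + 0.454899)/(1 + 0.708×0.454899) = 1.16290/1.32207 = 0.8796

u ≈ 0.8796c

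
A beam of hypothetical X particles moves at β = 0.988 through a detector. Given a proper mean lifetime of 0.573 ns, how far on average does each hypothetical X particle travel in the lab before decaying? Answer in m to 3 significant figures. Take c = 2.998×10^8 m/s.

d ≈ 1.10 m

γ = 1/√(1 − 0.988²) = 6.4744
Dilated lifetime: Δt = γτ₀ = 6.4744 × 0.573 ns = 3.7098 ns
d = vΔt = 0.988c × 3.7098 ns = 2.9620×10^8 m/s × 3.7098×10^-9 s = 1.10 m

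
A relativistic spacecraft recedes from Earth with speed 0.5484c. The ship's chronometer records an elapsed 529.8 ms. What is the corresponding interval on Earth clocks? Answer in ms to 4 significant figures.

Δt ≈ 633.6 ms

γ = 1/√(1 − 0.5484²) = 1.19586
Time dilation: Δt = γτ₀ = 1.19586 × 529.8 ms = 633.6 ms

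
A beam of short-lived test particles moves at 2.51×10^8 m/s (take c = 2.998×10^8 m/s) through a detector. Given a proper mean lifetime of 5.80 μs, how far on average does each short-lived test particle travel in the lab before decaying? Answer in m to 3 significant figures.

β = v/c = 2.51×10^8 / 2.998×10^8 = 0.83722
γ = 1/√(1 − 0.83722²) = 1.8286
Dilated lifetime: Δt = γτ₀ = 1.8286 × 5.80 μs = 10.606 μs
d = vΔt = 0.83722c × 10.606 μs = 2.5100×10^8 m/s × 1.0606×10^-5 s = 2660 m

d ≈ 2660 m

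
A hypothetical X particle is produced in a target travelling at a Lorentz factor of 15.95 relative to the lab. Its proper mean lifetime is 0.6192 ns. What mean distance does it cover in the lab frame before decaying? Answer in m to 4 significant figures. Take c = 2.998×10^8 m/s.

d ≈ 2.955 m

β = √(1 − 1/γ²) = √(1 − 1/15.95²) = 0.998033
Dilated lifetime: Δt = γτ₀ = 15.95 × 0.6192 ns = 9.87624 ns
d = vΔt = 0.998033c × 9.87624 ns = 2.99210×10^8 m/s × 9.87624×10^-9 s = 2.955 m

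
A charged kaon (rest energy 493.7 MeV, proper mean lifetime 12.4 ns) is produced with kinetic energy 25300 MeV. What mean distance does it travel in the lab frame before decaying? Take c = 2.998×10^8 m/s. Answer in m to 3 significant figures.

d ≈ 194 m

γ = 1 + K/(m₀c²) = 1 + 25300/493.7 = 52.246
β = √(1 − 1/γ²) = 0.99982
Dilated lifetime: γτ₀ = 52.246 × 12.4 ns = 647.85 ns
d = βc·γτ₀ = 0.99982 × (2.998×10^8 m/s) × 6.4785×10^-7 s = 194 m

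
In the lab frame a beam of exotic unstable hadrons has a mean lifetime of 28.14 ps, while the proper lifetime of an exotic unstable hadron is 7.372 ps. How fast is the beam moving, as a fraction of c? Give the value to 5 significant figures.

γ = Δt/τ₀ = 28.14/7.372 = 3.817146
β = √(1 − 1/γ²) = √(1 − 1/3.817146²) = 0.96507

β ≈ 0.96507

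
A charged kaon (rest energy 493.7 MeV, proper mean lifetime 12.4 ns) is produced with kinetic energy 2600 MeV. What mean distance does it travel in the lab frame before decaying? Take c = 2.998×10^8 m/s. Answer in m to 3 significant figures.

d ≈ 23.0 m

γ = 1 + K/(m₀c²) = 1 + 2600/493.7 = 6.2664
β = √(1 − 1/γ²) = 0.98718
Dilated lifetime: γτ₀ = 6.2664 × 12.4 ns = 77.703 ns
d = βc·γτ₀ = 0.98718 × (2.998×10^8 m/s) × 7.7703×10^-8 s = 23.0 m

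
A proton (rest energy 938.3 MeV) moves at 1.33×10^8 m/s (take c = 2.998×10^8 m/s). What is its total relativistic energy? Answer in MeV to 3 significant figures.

β = v/c = 1.33×10^8 / 2.998×10^8 = 0.44363
γ = 1/√(1 − 0.44363²) = 1.1158
E = γm₀c² = 1.1158 × 938.3 MeV = 1050 MeV

E ≈ 1050 MeV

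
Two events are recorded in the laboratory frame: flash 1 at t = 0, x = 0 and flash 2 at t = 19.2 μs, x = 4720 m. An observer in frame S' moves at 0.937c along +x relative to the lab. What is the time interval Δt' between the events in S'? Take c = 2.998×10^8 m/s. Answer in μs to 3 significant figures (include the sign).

γ = 1/√(1 − 0.937²) = 2.8626
Δt' = γ(Δt − vΔx/c²) = 2.8626 × (19.2 μs − 0.937×4720 m / (2.998×10^8 m/s))
= 2.8626 × (4.4480 μs) = 12.7 μs

Δt' ≈ 12.7 μs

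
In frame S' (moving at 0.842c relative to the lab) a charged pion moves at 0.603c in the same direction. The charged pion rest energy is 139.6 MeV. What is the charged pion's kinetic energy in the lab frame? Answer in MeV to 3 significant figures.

u_lab = (0.603 + 0.842)/(1 + 0.603×0.842) = 0.958397
γ = 1/√(1 − 0.958397²) = 3.5034
K = (γ − 1)m₀c² = (3.5034 − 1) × 139.6 = 2.5034 × 139.6 = 349 MeV

K ≈ 349 MeV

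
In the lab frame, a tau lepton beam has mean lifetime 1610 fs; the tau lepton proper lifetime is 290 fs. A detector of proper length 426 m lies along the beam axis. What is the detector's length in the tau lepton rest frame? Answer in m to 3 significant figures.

Time dilation ⇒ γ = Δt/τ₀ = 1610/290 = 5.5517
Length contraction: L = L₀/γ = 426/5.5517 = 76.7 m

L ≈ 76.7 m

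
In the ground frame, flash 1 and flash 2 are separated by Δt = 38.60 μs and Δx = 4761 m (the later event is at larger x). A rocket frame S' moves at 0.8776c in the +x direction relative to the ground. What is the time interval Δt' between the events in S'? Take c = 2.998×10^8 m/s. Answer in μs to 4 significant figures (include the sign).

γ = 1/√(1 − 0.8776²) = 2.08597
Δt' = γ(Δt − vΔx/c²) = 2.08597 × (38.60 μs − 0.8776×4761 m / (2.998×10^8 m/s))
= 2.08597 × (24.6632 μs) = 51.45 μs

Δt' ≈ 51.45 μs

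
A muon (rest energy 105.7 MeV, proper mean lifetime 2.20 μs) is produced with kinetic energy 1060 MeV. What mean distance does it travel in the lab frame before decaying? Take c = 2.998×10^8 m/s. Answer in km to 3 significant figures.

d ≈ 7.24 km

γ = 1 + K/(m₀c²) = 1 + 1060/105.7 = 11.028
β = √(1 − 1/γ²) = 0.99588
Dilated lifetime: γτ₀ = 11.028 × 2.20 μs = 24.262 μs
d = βc·γτ₀ = 0.99588 × (2.998×10^8 m/s) × 2.4262×10^-5 s = 7.24 km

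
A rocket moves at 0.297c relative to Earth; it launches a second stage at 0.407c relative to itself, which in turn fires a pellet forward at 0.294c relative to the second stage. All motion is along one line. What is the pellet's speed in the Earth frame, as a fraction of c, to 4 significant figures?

u ≈ 0.7784c

Compose boost 2: (0.407 + 0.297)/(1 + 0.407×0.297) = 0.7040/1.12088 = 0.628078
Compose boost 3: (0.294 + 0.628078)/(1 + 0.294×0.628078) = 0.922078/1.18466 = 0.7784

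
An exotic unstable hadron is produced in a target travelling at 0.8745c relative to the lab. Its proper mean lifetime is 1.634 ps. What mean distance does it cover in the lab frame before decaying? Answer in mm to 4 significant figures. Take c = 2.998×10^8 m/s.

γ = 1/√(1 − 0.8745²) = 2.06175
Dilated lifetime: Δt = γτ₀ = 2.06175 × 1.634 ps = 3.36889 ps
d = vΔt = 0.8745c × 3.36889 ps = 2.62175×10^8 m/s × 3.36889×10^-12 s = 0.8832 mm

d ≈ 0.8832 mm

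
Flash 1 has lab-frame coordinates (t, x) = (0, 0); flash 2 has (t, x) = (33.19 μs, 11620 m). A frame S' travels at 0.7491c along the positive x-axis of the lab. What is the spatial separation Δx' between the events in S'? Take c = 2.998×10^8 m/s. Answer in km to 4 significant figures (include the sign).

Δx' ≈ 6.289 km

γ = 1/√(1 − 0.7491²) = 1.50953
Δx' = γ(Δx − vΔt) = 1.50953 × (11620 m − 0.7491×(2.998×10^8 m/s)×33.19×10^-6 s)
= 1.50953 × (4166.18 m) = 6.289 km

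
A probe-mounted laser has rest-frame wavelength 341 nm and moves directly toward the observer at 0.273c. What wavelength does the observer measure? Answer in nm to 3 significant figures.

λ_obs ≈ 258 nm

Relativistic Doppler: λ_obs = λ_src √((1−β)/(1+β))
= 341 × √(0.72700/1.2730) = 341 × 0.75571 = 258 nm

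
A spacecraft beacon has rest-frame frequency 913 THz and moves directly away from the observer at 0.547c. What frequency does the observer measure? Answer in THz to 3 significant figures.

f_obs ≈ 494 THz

Relativistic Doppler: f_obs = f_src √((1−β)/(1+β))
= 913 × √(0.45300/1.5470) = 913 × 0.54113 = 494 THz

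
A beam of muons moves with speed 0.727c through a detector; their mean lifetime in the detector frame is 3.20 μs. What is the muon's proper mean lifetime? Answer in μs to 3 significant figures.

γ = 1/√(1 − 0.727²) = 1.4564
Proper time: τ₀ = Δt/γ = 3.20/1.4564 = 2.20 μs

τ₀ ≈ 2.20 μs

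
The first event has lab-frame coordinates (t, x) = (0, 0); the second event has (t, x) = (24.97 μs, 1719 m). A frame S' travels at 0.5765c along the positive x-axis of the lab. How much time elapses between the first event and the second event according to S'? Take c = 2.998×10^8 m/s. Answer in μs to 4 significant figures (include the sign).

Δt' ≈ 26.51 μs

γ = 1/√(1 − 0.5765²) = 1.22384
Δt' = γ(Δt − vΔx/c²) = 1.22384 × (24.97 μs − 0.5765×1719 m / (2.998×10^8 m/s))
= 1.22384 × (21.6645 μs) = 26.51 μs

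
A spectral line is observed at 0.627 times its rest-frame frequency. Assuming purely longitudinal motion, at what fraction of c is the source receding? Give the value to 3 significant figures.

f_obs/f_src = √((1−β)/(1+β)) = 0.627  ⇒  (1−β)/(1+β) = 0.39313
β = |1 − D²|/(1 + D²) = |1 − 0.39313|/(1 + 0.39313) = 0.436

β ≈ 0.436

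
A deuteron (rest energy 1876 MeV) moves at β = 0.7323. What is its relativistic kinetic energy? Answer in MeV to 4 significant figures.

γ = 1/√(1 − 0.7323²) = 1.46847
K = (γ − 1)m₀c² = (1.46847 − 1) × 1876 MeV = 0.468467 × 1876 MeV = 878.8 MeV

K ≈ 878.8 MeV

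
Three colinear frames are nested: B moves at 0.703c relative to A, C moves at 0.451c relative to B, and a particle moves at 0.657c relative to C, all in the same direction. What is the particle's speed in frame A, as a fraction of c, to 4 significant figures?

u ≈ 0.9731c

Compose boost 2: (0.451 + 0.703)/(1 + 0.451×0.703) = 1.154/1.31705 = 0.876199
Compose boost 3: (0.657 + 0.876199)/(1 + 0.657×0.876199) = 1.53320/1.57566 = 0.9731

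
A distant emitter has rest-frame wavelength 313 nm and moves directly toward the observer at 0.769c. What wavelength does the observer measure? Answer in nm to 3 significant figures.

Relativistic Doppler: λ_obs = λ_src √((1−β)/(1+β))
= 313 × √(0.23100/1.7690) = 313 × 0.36136 = 113 nm

λ_obs ≈ 113 nm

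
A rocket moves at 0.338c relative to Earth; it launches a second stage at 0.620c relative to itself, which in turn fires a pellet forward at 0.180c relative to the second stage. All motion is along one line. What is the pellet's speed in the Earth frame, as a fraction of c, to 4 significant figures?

u ≈ 0.8507c

Compose boost 2: (0.620 + 0.338)/(1 + 0.620×0.338) = 0.9580/1.20956 = 0.792024
Compose boost 3: (0.180 + 0.792024)/(1 + 0.180×0.792024) = 0.972024/1.14256 = 0.8507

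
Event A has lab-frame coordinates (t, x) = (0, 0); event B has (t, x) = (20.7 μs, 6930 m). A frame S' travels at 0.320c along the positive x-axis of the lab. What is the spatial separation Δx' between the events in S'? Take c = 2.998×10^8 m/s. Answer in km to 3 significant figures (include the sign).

γ = 1/√(1 − 0.320²) = 1.0555
Δx' = γ(Δx − vΔt) = 1.0555 × (6930 m − 0.320×(2.998×10^8 m/s)×20.7×10^-6 s)
= 1.0555 × (4944.1 m) = 5.22 km

Δx' ≈ 5.22 km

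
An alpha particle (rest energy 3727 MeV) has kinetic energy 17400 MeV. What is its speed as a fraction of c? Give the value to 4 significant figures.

γ = 1 + K/(m₀c²) = 1 + 17400/3727 = 5.66863
β = √(1 − 1/γ²) = 0.9843

β ≈ 0.9843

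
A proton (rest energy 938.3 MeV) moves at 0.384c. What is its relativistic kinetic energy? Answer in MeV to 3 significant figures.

γ = 1/√(1 − 0.384²) = 1.0830
K = (γ − 1)m₀c² = (1.0830 − 1) × 938.3 MeV = 0.083033 × 938.3 MeV = 77.9 MeV

K ≈ 77.9 MeV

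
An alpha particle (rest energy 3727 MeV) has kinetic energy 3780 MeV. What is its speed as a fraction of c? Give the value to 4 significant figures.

γ = 1 + K/(m₀c²) = 1 + 3780/3727 = 2.01422
β = √(1 − 1/γ²) = 0.8681

β ≈ 0.8681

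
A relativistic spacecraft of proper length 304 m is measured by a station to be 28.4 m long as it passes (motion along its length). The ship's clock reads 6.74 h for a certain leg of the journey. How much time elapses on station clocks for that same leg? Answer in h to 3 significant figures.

Length contraction ⇒ γ = L₀/L = 304/28.4 = 10.704
Time dilation: Δt = γτ₀ = 10.704 × 6.74 h = 72.1 h

Δt ≈ 72.1 h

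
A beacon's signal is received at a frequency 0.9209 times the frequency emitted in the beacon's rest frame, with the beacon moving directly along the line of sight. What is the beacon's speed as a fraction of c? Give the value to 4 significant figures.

β ≈ 0.08222

f_obs/f_src = √((1−β)/(1+β)) = 0.9209  ⇒  (1−β)/(1+β) = 0.848057
β = |1 − D²|/(1 + D²) = |1 − 0.848057|/(1 + 0.848057) = 0.08222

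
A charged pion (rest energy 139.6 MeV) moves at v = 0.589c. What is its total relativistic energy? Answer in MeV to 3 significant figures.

γ = 1/√(1 − 0.589²) = 1.2374
E = γm₀c² = 1.2374 × 139.6 MeV = 173 MeV

E ≈ 173 MeV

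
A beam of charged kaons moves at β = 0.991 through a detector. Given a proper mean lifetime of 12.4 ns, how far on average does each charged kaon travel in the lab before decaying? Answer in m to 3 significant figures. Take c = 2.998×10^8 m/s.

d ≈ 27.5 m

γ = 1/√(1 − 0.991²) = 7.4704
Dilated lifetime: Δt = γτ₀ = 7.4704 × 12.4 ns = 92.633 ns
d = vΔt = 0.991c × 92.633 ns = 2.9710×10^8 m/s × 9.2633×10^-8 s = 27.5 m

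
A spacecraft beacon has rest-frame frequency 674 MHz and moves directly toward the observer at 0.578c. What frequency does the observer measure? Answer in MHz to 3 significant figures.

Relativistic Doppler: f_obs = f_src √((1+β)/(1−β))
= 674 × √(1.5780/0.42200) = 674 × 1.9337 = 1300 MHz

f_obs ≈ 1300 MHz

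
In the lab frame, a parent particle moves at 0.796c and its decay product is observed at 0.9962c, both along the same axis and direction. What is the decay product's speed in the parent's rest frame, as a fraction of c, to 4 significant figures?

u' ≈ 0.9670c

Inverse velocity addition: u' = (u − v)/(1 − uv/c²)
= (0.9962 − 0.796)/(1 − 0.9962×0.796) = 0.2002/0.207025 = 0.9670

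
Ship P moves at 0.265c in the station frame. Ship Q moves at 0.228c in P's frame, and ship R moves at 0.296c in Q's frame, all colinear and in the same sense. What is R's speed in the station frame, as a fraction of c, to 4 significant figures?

Compose boost 2: (0.228 + 0.265)/(1 + 0.228×0.265) = 0.4930/1.06042 = 0.464910
Compose boost 3: (0.296 + 0.464910)/(1 + 0.296×0.464910) = 0.760910/1.13761 = 0.6689

u ≈ 0.6689c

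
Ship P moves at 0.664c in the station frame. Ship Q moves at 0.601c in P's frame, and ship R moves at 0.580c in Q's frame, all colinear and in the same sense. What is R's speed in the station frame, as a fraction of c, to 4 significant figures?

u ≈ 0.9736c

Compose boost 2: (0.601 + 0.664)/(1 + 0.601×0.664) = 1.265/1.39906 = 0.904176
Compose boost 3: (0.580 + 0.904176)/(1 + 0.580×0.904176) = 1.48418/1.52442 = 0.9736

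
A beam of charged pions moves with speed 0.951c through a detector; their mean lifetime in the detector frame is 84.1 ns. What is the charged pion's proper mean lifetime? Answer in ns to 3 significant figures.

τ₀ ≈ 26.0 ns

γ = 1/√(1 − 0.951²) = 3.2342
Proper time: τ₀ = Δt/γ = 84.1/3.2342 = 26.0 ns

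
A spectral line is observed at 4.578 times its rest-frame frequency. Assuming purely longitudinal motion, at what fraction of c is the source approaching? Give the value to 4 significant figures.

β ≈ 0.9089

f_obs/f_src = √((1+β)/(1−β)) = 4.578  ⇒  (1+β)/(1−β) = 20.9581
β = |1 − D²|/(1 + D²) = |1 − 20.9581|/(1 + 20.9581) = 0.9089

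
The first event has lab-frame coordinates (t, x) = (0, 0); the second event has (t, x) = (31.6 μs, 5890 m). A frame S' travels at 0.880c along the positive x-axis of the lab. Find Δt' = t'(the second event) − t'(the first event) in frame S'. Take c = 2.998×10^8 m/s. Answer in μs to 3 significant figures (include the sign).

γ = 1/√(1 − 0.880²) = 2.1054
Δt' = γ(Δt − vΔx/c²) = 2.1054 × (31.6 μs − 0.880×5890 m / (2.998×10^8 m/s))
= 2.1054 × (14.311 μs) = 30.1 μs

Δt' ≈ 30.1 μs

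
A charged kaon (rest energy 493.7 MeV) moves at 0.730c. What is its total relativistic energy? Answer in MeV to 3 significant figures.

γ = 1/√(1 − 0.730²) = 1.4632
E = γm₀c² = 1.4632 × 493.7 MeV = 722 MeV

E ≈ 722 MeV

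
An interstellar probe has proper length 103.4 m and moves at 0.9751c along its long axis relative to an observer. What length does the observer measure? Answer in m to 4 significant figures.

γ = 1/√(1 − 0.9751²) = 4.50927
Length contraction: L = L₀/γ = 103.4/4.50927 = 22.93 m

L ≈ 22.93 m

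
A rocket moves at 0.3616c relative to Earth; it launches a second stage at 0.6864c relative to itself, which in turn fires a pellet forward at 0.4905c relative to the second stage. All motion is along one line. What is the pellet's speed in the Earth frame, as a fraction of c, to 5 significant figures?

Compose boost 2: (0.6864 + 0.3616)/(1 + 0.6864×0.3616) = 1.0480/1.248202 = 0.8396075
Compose boost 3: (0.4905 + 0.8396075)/(1 + 0.4905×0.8396075) = 1.330108/1.411827 = 0.94212

u ≈ 0.94212c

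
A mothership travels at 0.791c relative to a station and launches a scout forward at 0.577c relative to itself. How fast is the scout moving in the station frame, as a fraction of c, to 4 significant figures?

u ≈ 0.9393c

Compose boost 2: (0.577 + 0.791)/(1 + 0.577×0.791) = 1.368/1.45641 = 0.9393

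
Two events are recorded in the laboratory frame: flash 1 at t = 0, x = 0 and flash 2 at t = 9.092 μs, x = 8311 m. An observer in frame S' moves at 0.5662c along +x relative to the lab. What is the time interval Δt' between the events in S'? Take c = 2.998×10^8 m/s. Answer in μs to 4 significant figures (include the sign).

γ = 1/√(1 − 0.5662²) = 1.21320
Δt' = γ(Δt − vΔx/c²) = 1.21320 × (9.092 μs − 0.5662×8311 m / (2.998×10^8 m/s))
= 1.21320 × (-6.60409 μs) = -8.012 μs

Δt' ≈ -8.012 μs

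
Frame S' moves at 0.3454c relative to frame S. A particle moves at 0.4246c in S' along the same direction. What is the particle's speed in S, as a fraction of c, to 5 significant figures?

u ≈ 0.67152c

Relativistic velocity addition: u = (u' + v)/(1 + u'v/c²)
= (0.4246 + 0.3454)/(1 + 0.4246×0.3454) = 0.77000/1.146657 = 0.67152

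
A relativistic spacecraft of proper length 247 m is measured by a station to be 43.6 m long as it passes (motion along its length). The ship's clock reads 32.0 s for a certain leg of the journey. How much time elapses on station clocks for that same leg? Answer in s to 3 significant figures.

Length contraction ⇒ γ = L₀/L = 247/43.6 = 5.6651
Time dilation: Δt = γτ₀ = 5.6651 × 32.0 s = 181 s

Δt ≈ 181 s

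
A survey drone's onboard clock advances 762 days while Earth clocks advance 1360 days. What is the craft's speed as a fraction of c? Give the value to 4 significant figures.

β ≈ 0.8283

γ = Δt/τ₀ = 1360/762 = 1.78478
β = √(1 − 1/γ²) = √(1 − 1/1.78478²) = 0.8283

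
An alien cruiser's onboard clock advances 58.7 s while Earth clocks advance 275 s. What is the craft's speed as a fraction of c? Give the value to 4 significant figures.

β ≈ 0.9770

γ = Δt/τ₀ = 275/58.7 = 4.68484
β = √(1 − 1/γ²) = √(1 − 1/4.68484²) = 0.9770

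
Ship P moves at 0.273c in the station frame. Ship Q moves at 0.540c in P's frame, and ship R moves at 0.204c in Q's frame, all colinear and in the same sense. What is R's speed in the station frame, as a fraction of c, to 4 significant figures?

u ≈ 0.7973c

Compose boost 2: (0.540 + 0.273)/(1 + 0.540×0.273) = 0.8130/1.14742 = 0.708546
Compose boost 3: (0.204 + 0.708546)/(1 + 0.204×0.708546) = 0.912546/1.14454 = 0.7973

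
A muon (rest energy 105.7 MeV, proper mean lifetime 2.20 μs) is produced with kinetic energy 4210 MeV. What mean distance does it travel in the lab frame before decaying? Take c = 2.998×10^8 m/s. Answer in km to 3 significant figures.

γ = 1 + K/(m₀c²) = 1 + 4210/105.7 = 40.830
β = √(1 − 1/γ²) = 0.99970
Dilated lifetime: γτ₀ = 40.830 × 2.20 μs = 89.825 μs
d = βc·γτ₀ = 0.99970 × (2.998×10^8 m/s) × 8.9825×10^-5 s = 26.9 km

d ≈ 26.9 km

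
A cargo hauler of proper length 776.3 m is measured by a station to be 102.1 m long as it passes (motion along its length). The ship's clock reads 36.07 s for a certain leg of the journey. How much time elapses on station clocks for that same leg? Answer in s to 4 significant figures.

Length contraction ⇒ γ = L₀/L = 776.3/102.1 = 7.60333
Time dilation: Δt = γτ₀ = 7.60333 × 36.07 s = 274.3 s

Δt ≈ 274.3 s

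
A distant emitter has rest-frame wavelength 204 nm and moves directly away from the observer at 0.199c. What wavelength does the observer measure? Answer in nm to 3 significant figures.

Relativistic Doppler: λ_obs = λ_src √((1+β)/(1−β))
= 204 × √(1.1990/0.80100) = 204 × 1.2235 = 250 nm

λ_obs ≈ 250 nm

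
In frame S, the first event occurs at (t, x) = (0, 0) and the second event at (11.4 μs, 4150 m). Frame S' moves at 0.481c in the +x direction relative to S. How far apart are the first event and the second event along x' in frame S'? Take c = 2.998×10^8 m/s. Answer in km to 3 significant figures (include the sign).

γ = 1/√(1 − 0.481²) = 1.1406
Δx' = γ(Δx − vΔt) = 1.1406 × (4150 m − 0.481×(2.998×10^8 m/s)×11.4×10^-6 s)
= 1.1406 × (2506.1 m) = 2.86 km

Δx' ≈ 2.86 km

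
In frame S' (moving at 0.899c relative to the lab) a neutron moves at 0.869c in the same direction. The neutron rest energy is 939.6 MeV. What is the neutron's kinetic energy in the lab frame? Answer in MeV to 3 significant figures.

K ≈ 6780 MeV

u_lab = (0.869 + 0.899)/(1 + 0.869×0.899) = 0.992572
γ = 1/√(1 − 0.992572²) = 8.2197
K = (γ − 1)m₀c² = (8.2197 − 1) × 939.6 = 7.2197 × 939.6 = 6780 MeV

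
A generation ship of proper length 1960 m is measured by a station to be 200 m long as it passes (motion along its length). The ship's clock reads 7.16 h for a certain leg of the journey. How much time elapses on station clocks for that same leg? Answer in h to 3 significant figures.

Length contraction ⇒ γ = L₀/L = 1960/200 = 9.8000
Time dilation: Δt = γτ₀ = 9.8000 × 7.16 h = 70.2 h

Δt ≈ 70.2 h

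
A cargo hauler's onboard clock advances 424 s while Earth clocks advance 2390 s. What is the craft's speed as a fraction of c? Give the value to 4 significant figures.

β ≈ 0.9841

γ = Δt/τ₀ = 2390/424 = 5.63679
β = √(1 − 1/γ²) = √(1 − 1/5.63679²) = 0.9841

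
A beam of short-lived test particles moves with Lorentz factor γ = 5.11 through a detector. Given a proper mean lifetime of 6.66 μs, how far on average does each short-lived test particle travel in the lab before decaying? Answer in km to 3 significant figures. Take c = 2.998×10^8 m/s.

β = √(1 − 1/γ²) = √(1 − 1/5.11²) = 0.98066
Dilated lifetime: Δt = γτ₀ = 5.11 × 6.66 μs = 34.033 μs
d = vΔt = 0.98066c × 34.033 μs = 2.9400×10^8 m/s × 3.4033×10^-5 s = 10.0 km

d ≈ 10.0 km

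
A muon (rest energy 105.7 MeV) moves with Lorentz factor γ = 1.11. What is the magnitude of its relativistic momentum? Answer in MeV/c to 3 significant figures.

p ≈ 50.9 MeV/c

β = √(1 − 1/γ²) = √(1 − 1/1.11²) = 0.43402
p = γβm₀c = 1.11 × 0.43402 × 105.7 MeV/c = 50.9 MeV/c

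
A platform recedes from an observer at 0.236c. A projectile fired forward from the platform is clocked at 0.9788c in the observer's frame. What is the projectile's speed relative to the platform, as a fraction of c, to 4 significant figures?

Inverse velocity addition: u' = (u − v)/(1 − uv/c²)
= (0.9788 − 0.236)/(1 − 0.9788×0.236) = 0.7428/0.769003 = 0.9659

u' ≈ 0.9659c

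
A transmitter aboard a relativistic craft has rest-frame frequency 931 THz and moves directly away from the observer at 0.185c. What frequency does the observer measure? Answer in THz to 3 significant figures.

f_obs ≈ 772 THz

Relativistic Doppler: f_obs = f_src √((1−β)/(1+β))
= 931 × √(0.81500/1.1850) = 931 × 0.82932 = 772 THz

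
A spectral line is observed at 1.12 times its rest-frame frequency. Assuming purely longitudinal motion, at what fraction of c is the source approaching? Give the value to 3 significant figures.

β ≈ 0.113

f_obs/f_src = √((1+β)/(1−β)) = 1.12  ⇒  (1+β)/(1−β) = 1.2544
β = |1 − D²|/(1 + D²) = |1 − 1.2544|/(1 + 1.2544) = 0.113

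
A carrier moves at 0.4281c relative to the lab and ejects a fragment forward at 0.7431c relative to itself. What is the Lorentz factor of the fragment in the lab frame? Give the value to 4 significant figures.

u_lab = (0.7431 + 0.4281)/(1 + 0.7431×0.4281) = 1.1712/1.318121 = 0.8885375
γ = 1/√(1 − 0.8885375²) = 2.180

γ ≈ 2.180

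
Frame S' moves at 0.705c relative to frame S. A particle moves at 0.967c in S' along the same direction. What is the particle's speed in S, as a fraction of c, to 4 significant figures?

Relativistic velocity addition: u = (u' + v)/(1 + u'v/c²)
= (0.967 + 0.705)/(1 + 0.967×0.705) = 1.672/1.68173 = 0.9942

u ≈ 0.9942c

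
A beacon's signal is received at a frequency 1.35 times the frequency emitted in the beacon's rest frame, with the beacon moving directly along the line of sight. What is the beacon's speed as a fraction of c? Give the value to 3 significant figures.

β ≈ 0.291

f_obs/f_src = √((1+β)/(1−β)) = 1.35  ⇒  (1+β)/(1−β) = 1.8225
β = |1 − D²|/(1 + D²) = |1 − 1.8225|/(1 + 1.8225) = 0.291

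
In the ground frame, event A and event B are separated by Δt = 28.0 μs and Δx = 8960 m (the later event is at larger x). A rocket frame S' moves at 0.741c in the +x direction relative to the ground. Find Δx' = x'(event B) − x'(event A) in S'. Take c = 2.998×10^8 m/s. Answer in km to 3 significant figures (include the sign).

Δx' ≈ 4.08 km

γ = 1/√(1 − 0.741²) = 1.4892
Δx' = γ(Δx − vΔt) = 1.4892 × (8960 m − 0.741×(2.998×10^8 m/s)×28.0×10^-6 s)
= 1.4892 × (2739.7 m) = 4.08 km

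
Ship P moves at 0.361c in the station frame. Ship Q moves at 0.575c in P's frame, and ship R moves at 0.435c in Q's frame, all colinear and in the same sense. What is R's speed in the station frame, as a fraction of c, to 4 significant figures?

u ≈ 0.9050c

Compose boost 2: (0.575 + 0.361)/(1 + 0.575×0.361) = 0.9360/1.20758 = 0.775107
Compose boost 3: (0.435 + 0.775107)/(1 + 0.435×0.775107) = 1.21011/1.33717 = 0.9050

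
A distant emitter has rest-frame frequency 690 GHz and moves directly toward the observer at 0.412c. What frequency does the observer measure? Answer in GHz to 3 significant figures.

f_obs ≈ 1070 GHz

Relativistic Doppler: f_obs = f_src √((1+β)/(1−β))
= 690 × √(1.4120/0.58800) = 690 × 1.5496 = 1070 GHz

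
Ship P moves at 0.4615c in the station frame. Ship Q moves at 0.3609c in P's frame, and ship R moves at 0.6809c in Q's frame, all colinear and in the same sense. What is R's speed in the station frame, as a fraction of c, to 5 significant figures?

u ≈ 0.93639c

Compose boost 2: (0.3609 + 0.4615)/(1 + 0.3609×0.4615) = 0.82240/1.166555 = 0.7049816
Compose boost 3: (0.6809 + 0.7049816)/(1 + 0.6809×0.7049816) = 1.385882/1.480022 = 0.93639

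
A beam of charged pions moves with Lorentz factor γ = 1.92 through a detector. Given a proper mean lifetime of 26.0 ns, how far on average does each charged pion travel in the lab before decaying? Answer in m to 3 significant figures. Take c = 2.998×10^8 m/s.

d ≈ 12.8 m

β = √(1 − 1/γ²) = √(1 − 1/1.92²) = 0.85366
Dilated lifetime: Δt = γτ₀ = 1.92 × 26.0 ns = 49.920 ns
d = vΔt = 0.85366c × 49.920 ns = 2.5593×10^8 m/s × 4.9920×10^-8 s = 12.8 m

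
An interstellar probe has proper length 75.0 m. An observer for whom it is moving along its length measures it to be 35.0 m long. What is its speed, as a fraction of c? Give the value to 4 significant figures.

γ = L₀/L = 75.0/35.0 = 2.14286
β = √(1 − 1/γ²) = 0.8844

β ≈ 0.8844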